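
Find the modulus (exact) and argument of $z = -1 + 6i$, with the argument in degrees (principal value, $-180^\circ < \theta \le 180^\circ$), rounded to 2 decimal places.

|z| = sqrt((-1)^2 + 6^2) = sqrt(37)
arg(z) = arctan(b/a) = arctan(6/-1) (quadrant-adjusted) = 99.46°


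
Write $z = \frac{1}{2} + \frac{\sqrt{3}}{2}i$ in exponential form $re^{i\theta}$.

r = |z| = sqrt((1/2)^2 + (sqrt(3)/2)^2) = sqrt(1/4 + 3/4) = sqrt(1) = 1
θ = arctan(b/a) = arctan(0.866/0.5) (quadrant-adjusted) = 60° = π/3
z = 1e^(i*π/3)


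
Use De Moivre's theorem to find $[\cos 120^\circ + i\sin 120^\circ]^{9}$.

By De Moivre: z^n = r^n(cos(nθ) + i sin(nθ))
= 1^9(cos(9*120°) + i sin(9*120°))
= 1(cos 0° + i sin 0°)
= 1


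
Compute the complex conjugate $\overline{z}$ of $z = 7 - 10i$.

If z = a + bi, then conjugate(z) = a - bi
conjugate(7 - 10i) = 7 + 10i


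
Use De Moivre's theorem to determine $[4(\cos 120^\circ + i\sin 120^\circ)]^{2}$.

By De Moivre: z^n = r^n(cos(nθ) + i sin(nθ))
= 4^2(cos(2*120°) + i sin(2*120°))
= 16(cos 240° + i sin 240°)
= -8 - 8*sqrt(3)i


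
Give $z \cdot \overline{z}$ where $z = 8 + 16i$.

z * conjugate(z) = |z|^2 = a^2 + b^2
= 8^2 + 16^2 = 320


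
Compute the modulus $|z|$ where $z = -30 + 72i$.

|z| = sqrt(a^2 + b^2) = sqrt((-30)^2 + 72^2) = sqrt(6084) = 78


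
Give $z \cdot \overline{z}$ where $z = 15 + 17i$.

z * conjugate(z) = |z|^2 = a^2 + b^2
= 15^2 + 17^2 = 514


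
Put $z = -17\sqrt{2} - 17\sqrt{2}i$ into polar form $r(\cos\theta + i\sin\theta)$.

r = |z| = sqrt(a^2 + b^2) = sqrt((-17*sqrt(2))^2 + (-17*sqrt(2))^2) = sqrt(578 + 578) = sqrt(1156) = 34
θ = arctan(b/a) = arctan(-24.0416/-24.0416) (quadrant-adjusted) = 225°
z = 34(cos 225° + i sin 225°)


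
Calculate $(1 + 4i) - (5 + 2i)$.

(1 - 5) + (4 - 2)i = -4 + 2i


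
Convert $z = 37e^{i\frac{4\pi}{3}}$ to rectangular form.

a = r cos θ = 37 * -1/2 = -37/2
b = r sin θ = 37 * -sqrt(3)/2 = -37*sqrt(3)/2
z = -37/2 - (37*sqrt(3)/2)i


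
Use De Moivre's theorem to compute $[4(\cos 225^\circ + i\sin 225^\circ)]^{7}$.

By De Moivre: z^n = r^n(cos(nθ) + i sin(nθ))
= 4^7(cos(7*225°) + i sin(7*225°))
= 16384(cos 135° + i sin 135°)
= -8192*sqrt(2) + 8192*sqrt(2)i


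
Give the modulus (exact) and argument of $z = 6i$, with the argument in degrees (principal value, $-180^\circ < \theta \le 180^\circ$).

|z| = sqrt(0^2 + 6^2) = 6
a = 0 and b > 0, so z lies on the positive imaginary axis: arg(z) = 90°


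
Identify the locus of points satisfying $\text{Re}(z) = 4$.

Re(z) = x where z = x + yi; the equation x = 4 is satisfied by all points with that x-coordinate
Locus: Vertical line x = 4


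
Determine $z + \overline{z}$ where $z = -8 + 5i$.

z + conjugate(z) = (a + bi) + (a - bi) = 2a
= 2 * (-8) = -16


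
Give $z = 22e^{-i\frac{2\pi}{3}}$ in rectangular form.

a = r cos θ = 22 * -1/2 = -11
b = r sin θ = 22 * -sqrt(3)/2 = -11*sqrt(3)
z = -11 - 11*sqrt(3)i


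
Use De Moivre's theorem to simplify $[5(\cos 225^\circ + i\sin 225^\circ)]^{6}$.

By De Moivre: z^n = r^n(cos(nθ) + i sin(nθ))
= 5^6(cos(6*225°) + i sin(6*225°))
= 15625(cos 270° + i sin 270°)
= -15625i


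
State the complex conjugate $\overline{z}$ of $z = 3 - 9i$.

If z = a + bi, then conjugate(z) = a - bi
conjugate(3 - 9i) = 3 + 9i


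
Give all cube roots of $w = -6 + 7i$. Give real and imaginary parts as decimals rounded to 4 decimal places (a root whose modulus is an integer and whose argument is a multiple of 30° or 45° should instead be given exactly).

|w| = sqrt(85) ≈ 9.219544, arg(w) ≈ 130.601295°
Root modulus = sqrt(85)^(1/3) ≈ 2.096862
Root arguments: θ_k = (arg(w) + 360°k)/3 for k = 0, 1, ..., 2
Compute each root as (root modulus)(cos θ_k + i sin θ_k) using full-precision intermediates, then round to 4 decimal places.
Roots: 1.5202 + 1.4443i, -2.0109 + 0.5944i, 0.4907 - 2.0386i


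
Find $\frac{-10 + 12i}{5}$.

Divisor is real, so divide each part by 5:
= -2 + (12/5)i


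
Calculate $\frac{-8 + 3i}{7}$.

Divisor is real, so divide each part by 7:
= -8/7 + (3/7)i


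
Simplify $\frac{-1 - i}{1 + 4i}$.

Multiply numerator and denominator by conjugate (1 - 4i):
= (-1 - i)(1 - 4i) / (1^2 + 4^2)
= (-5 + 3i) / 17
= -5/17 + (3/17)i


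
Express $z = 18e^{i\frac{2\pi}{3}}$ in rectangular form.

a = r cos θ = 18 * -1/2 = -9
b = r sin θ = 18 * sqrt(3)/2 = 9*sqrt(3)
z = -9 + 9*sqrt(3)i


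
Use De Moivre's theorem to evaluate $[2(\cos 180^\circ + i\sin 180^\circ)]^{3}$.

By De Moivre: z^n = r^n(cos(nθ) + i sin(nθ))
= 2^3(cos(3*180°) + i sin(3*180°))
= 8(cos 180° + i sin 180°)
= -8


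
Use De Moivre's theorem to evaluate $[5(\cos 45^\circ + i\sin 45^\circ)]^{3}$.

By De Moivre: z^n = r^n(cos(nθ) + i sin(nθ))
= 5^3(cos(3*45°) + i sin(3*45°))
= 125(cos 135° + i sin 135°)
= -125*sqrt(2)/2 + (125*sqrt(2)/2)i


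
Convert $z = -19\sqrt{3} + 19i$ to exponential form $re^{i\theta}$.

r = |z| = sqrt((-19*sqrt(3))^2 + (19)^2) = sqrt(1083 + 361) = sqrt(1444) = 38
θ = arctan(b/a) = arctan(19/-32.909) (quadrant-adjusted) = 150° = 5π/6
z = 38e^(i*5π/6)


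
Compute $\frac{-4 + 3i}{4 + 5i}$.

Multiply numerator and denominator by conjugate (4 - 5i):
= (-4 + 3i)(4 - 5i) / (4^2 + 5^2)
= (-1 + 32i) / 41
= -1/41 + (32/41)i


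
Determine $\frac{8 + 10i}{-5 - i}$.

Multiply numerator and denominator by conjugate (-5 + i):
= (8 + 10i)(-5 + i) / ((-5)^2 + (-1)^2)
= (-50 - 42i) / 26
Divide through by 2: (-25 - 21i) / 13
= -25/13 - (21/13)i


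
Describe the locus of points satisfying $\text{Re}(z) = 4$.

Re(z) = x where z = x + yi; the equation x = 4 is satisfied by all points with that x-coordinate
Locus: Vertical line x = 4


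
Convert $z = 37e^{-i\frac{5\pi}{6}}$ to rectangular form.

a = r cos θ = 37 * -sqrt(3)/2 = -37*sqrt(3)/2
b = r sin θ = 37 * -1/2 = -37/2
z = -37*sqrt(3)/2 - (37/2)i


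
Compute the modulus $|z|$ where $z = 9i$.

|z| = sqrt(a^2 + b^2) = sqrt(0^2 + 9^2) = sqrt(81) = 9


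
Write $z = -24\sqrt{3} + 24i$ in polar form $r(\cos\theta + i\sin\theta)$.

r = |z| = sqrt(a^2 + b^2) = sqrt((-24*sqrt(3))^2 + (24)^2) = sqrt(1728 + 576) = sqrt(2304) = 48
θ = arctan(b/a) = arctan(24/-41.5692) (quadrant-adjusted) = 150°
z = 48(cos 150° + i sin 150°)


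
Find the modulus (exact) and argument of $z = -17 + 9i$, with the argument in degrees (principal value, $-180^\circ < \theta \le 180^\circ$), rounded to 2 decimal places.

|z| = sqrt((-17)^2 + 9^2) = sqrt(370)
arg(z) = arctan(b/a) = arctan(9/-17) (quadrant-adjusted) = 152.10°


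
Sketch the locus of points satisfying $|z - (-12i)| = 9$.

|z - z0| = r describes a circle centered at z0 with radius r
Here z0 = -12i and r = 9
Locus: Circle centered at (0, -12) with radius 9


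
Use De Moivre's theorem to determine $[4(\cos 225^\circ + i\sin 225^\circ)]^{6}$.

By De Moivre: z^n = r^n(cos(nθ) + i sin(nθ))
= 4^6(cos(6*225°) + i sin(6*225°))
= 4096(cos 270° + i sin 270°)
= -4096i


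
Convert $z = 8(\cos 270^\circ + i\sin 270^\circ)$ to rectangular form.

a = r cos θ = 8 * 0 = 0
b = r sin θ = 8 * -1 = -8
z = -8i


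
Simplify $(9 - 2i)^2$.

(a + bi)^2 = a^2 - b^2 + 2abi
= 9^2 - (-2)^2 + 2*9*(-2)i
= 77 - 36i


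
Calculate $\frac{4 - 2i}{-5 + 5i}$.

Multiply numerator and denominator by conjugate (-5 - 5i):
= (4 - 2i)(-5 - 5i) / ((-5)^2 + 5^2)
= (-30 - 10i) / 50
Divide through by 10: (-3 - i) / 5
= -3/5 - (1/5)i


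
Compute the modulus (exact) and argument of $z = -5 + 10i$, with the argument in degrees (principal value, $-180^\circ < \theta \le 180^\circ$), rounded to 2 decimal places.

|z| = sqrt((-5)^2 + 10^2) = sqrt(125)
arg(z) = arctan(b/a) = arctan(10/-5) (quadrant-adjusted) = 116.57°


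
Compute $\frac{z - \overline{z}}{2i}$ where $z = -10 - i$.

z - conjugate(z) = 2bi
(z - conjugate(z))/(2i) = 2bi/(2i) = b = -1


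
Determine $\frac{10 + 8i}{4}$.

Divisor is real, so divide each part by 4:
= 5/2 + 2i


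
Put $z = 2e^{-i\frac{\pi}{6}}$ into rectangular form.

a = r cos θ = 2 * sqrt(3)/2 = sqrt(3)
b = r sin θ = 2 * -1/2 = -1
z = sqrt(3) - i


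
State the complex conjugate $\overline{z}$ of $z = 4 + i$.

If z = a + bi, then conjugate(z) = a - bi
conjugate(4 + i) = 4 - i


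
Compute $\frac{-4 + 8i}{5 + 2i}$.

Multiply numerator and denominator by conjugate (5 - 2i):
= (-4 + 8i)(5 - 2i) / (5^2 + 2^2)
= (-4 + 48i) / 29
= -4/29 + (48/29)i


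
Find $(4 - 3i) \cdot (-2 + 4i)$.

(a1*a2 - b1*b2) + (a1*b2 + b1*a2)i
= (-8 - (-12)) + (16 + 6)i
= 4 + 22i


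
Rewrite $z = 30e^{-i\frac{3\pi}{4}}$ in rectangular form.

a = r cos θ = 30 * -sqrt(2)/2 = -15*sqrt(2)
b = r sin θ = 30 * -sqrt(2)/2 = -15*sqrt(2)
z = -15*sqrt(2) - 15*sqrt(2)i


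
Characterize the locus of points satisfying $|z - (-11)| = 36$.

|z - z0| = r describes a circle centered at z0 with radius r
Here z0 = -11 and r = 36
Locus: Circle centered at (-11, 0) with radius 36


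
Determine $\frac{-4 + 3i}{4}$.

Divisor is real, so divide each part by 4:
= -1 + (3/4)i


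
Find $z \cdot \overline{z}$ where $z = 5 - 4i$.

z * conjugate(z) = |z|^2 = a^2 + b^2
= 5^2 + (-4)^2 = 41


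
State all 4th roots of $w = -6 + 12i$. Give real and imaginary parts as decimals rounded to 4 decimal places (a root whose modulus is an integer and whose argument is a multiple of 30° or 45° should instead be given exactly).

|w| = sqrt(180) ≈ 13.416408, arg(w) ≈ 116.565051°
Root modulus = sqrt(180)^(1/4) ≈ 1.913855
Root arguments: θ_k = (arg(w) + 360°k)/4 for k = 0, 1, ..., 3
Compute each root as (root modulus)(cos θ_k + i sin θ_k) using full-precision intermediates, then round to 4 decimal places.
Roots: 1.6716 + 0.9320i, -0.9320 + 1.6716i, -1.6716 - 0.9320i, 0.9320 - 1.6716i


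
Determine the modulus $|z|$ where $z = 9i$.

|z| = sqrt(a^2 + b^2) = sqrt(0^2 + 9^2) = sqrt(81) = 9


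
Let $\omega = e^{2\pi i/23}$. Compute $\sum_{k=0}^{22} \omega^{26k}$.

Let ζ = ω^26 = e^(2πi·26/23). Since 23 ∤ 26, ζ ≠ 1.
Sum = Σ_{k=0}^{22} ζ^k = (ζ^23 - 1)/(ζ - 1) = (ω^{26·23} - 1)/(ζ - 1) = (1 - 1)/(ζ - 1) = 0


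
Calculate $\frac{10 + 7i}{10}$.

Divisor is real, so divide each part by 10:
= 1 + (7/10)i


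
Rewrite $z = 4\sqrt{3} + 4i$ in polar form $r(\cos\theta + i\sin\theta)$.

r = |z| = sqrt(a^2 + b^2) = sqrt((4*sqrt(3))^2 + (4)^2) = sqrt(48 + 16) = sqrt(64) = 8
θ = arctan(b/a) = arctan(4/6.9282) (quadrant-adjusted) = 30°
z = 8(cos 30° + i sin 30°)


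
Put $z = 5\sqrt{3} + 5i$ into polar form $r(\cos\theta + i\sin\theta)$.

r = |z| = sqrt(a^2 + b^2) = sqrt((5*sqrt(3))^2 + (5)^2) = sqrt(75 + 25) = sqrt(100) = 10
θ = arctan(b/a) = arctan(5/8.6603) (quadrant-adjusted) = 30°
z = 10(cos 30° + i sin 30°)


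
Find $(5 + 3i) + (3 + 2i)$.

(5 + 3) + (3 + 2)i = 8 + 5i


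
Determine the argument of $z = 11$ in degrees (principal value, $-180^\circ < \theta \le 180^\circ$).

b = 0 and a > 0, so z lies on the positive real axis: θ = 0°


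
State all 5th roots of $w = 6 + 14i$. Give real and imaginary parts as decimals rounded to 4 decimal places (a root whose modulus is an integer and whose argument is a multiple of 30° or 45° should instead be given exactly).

|w| = sqrt(232) ≈ 15.231546, arg(w) ≈ 66.801409°
Root modulus = sqrt(232)^(1/5) ≈ 1.724046
Root arguments: θ_k = (arg(w) + 360°k)/5 for k = 0, 1, ..., 4
Compute each root as (root modulus)(cos θ_k + i sin θ_k) using full-precision intermediates, then round to 4 decimal places.
Roots: 1.6774 + 0.3984i, 0.1395 + 1.7184i, -1.5912 + 0.6636i, -1.1229 - 1.3082i, 0.8972 - 1.4722i


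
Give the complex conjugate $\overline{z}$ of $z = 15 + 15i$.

If z = a + bi, then conjugate(z) = a - bi
conjugate(15 + 15i) = 15 - 15i


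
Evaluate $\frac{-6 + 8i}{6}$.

Divisor is real, so divide each part by 6:
= -1 + (4/3)i


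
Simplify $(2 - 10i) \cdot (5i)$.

(a1*a2 - b1*b2) + (a1*b2 + b1*a2)i
= (0 - (-50)) + (10 + 0)i
= 50 + 10i


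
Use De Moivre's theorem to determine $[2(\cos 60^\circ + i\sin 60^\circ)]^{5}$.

By De Moivre: z^n = r^n(cos(nθ) + i sin(nθ))
= 2^5(cos(5*60°) + i sin(5*60°))
= 32(cos 300° + i sin 300°)
= 16 - 16*sqrt(3)i


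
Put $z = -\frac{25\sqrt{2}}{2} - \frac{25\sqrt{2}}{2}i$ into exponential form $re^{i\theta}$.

r = |z| = sqrt((-25*sqrt(2)/2)^2 + (-25*sqrt(2)/2)^2) = sqrt(625/2 + 625/2) = sqrt(625) = 25
θ = arctan(b/a) = arctan(-17.6777/-17.6777) (quadrant-adjusted) = -135° = -3π/4
z = 25e^(-i*3π/4)


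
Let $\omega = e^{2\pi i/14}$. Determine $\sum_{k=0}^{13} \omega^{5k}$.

Let ζ = ω^5 = e^(2πi·5/14). Since 14 ∤ 5, ζ ≠ 1.
Sum = Σ_{k=0}^{13} ζ^k = (ζ^14 - 1)/(ζ - 1) = (ω^{5·14} - 1)/(ζ - 1) = (1 - 1)/(ζ - 1) = 0


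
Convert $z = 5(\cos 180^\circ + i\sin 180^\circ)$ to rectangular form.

a = r cos θ = 5 * -1 = -5
b = r sin θ = 5 * 0 = 0
z = -5


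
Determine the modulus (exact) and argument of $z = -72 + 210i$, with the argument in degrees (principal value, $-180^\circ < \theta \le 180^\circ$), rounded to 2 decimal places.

|z| = sqrt((-72)^2 + 210^2) = 222
arg(z) = arctan(b/a) = arctan(210/-72) (quadrant-adjusted) = 108.92°


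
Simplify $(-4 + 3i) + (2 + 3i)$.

(-4 + 2) + (3 + 3)i = -2 + 6i


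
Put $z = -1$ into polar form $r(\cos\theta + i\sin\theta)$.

r = |z| = sqrt(a^2 + b^2) = sqrt((-1)^2 + (0)^2) = sqrt(1 + 0) = sqrt(1) = 1
b = 0 and a < 0, so z lies on the negative real axis: θ = 180°
z = 1(cos 180° + i sin 180°)


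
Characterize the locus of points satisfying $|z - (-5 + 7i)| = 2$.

|z - z0| = r describes a circle centered at z0 with radius r
Here z0 = -5 + 7i and r = 2
Locus: Circle centered at (-5, 7) with radius 2


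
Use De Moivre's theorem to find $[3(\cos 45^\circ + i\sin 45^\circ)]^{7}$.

By De Moivre: z^n = r^n(cos(nθ) + i sin(nθ))
= 3^7(cos(7*45°) + i sin(7*45°))
= 2187(cos 315° + i sin 315°)
= 2187*sqrt(2)/2 - (2187*sqrt(2)/2)i


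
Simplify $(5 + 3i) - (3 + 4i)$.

(5 - 3) + (3 - 4)i = 2 - i


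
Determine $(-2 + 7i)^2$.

(a + bi)^2 = a^2 - b^2 + 2abi
= (-2)^2 - 7^2 + 2*(-2)*7i
= -45 - 28i


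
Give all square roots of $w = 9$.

|w| = 9, arg(w) = 0°
Root modulus = 9^(1/2) = 3
Root arguments: θ_k = (0° + 360°k)/2 for k = 0, 1, ..., 1
Roots: 3, -3


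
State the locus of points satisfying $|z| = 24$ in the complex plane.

|z| = 24 means sqrt(x^2 + y^2) = 24
This is a circle of radius 24 centered at the origin


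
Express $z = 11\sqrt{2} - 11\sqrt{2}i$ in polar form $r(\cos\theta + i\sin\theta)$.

r = |z| = sqrt(a^2 + b^2) = sqrt((11*sqrt(2))^2 + (-11*sqrt(2))^2) = sqrt(242 + 242) = sqrt(484) = 22
θ = arctan(b/a) = arctan(-15.5563/15.5563) (quadrant-adjusted) = 315°
z = 22(cos 315° + i sin 315°)


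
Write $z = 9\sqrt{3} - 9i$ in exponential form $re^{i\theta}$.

r = |z| = sqrt((9*sqrt(3))^2 + (-9)^2) = sqrt(243 + 81) = sqrt(324) = 18
θ = arctan(b/a) = arctan(-9/15.5885) (quadrant-adjusted) = -30° = -π/6
z = 18e^(-i*π/6)


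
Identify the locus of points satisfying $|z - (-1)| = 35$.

|z - z0| = r describes a circle centered at z0 with radius r
Here z0 = -1 and r = 35
Locus: Circle centered at (-1, 0) with radius 35


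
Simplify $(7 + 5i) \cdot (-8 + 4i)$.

(a1*a2 - b1*b2) + (a1*b2 + b1*a2)i
= (-56 - 20) + (28 + (-40))i
= -76 - 12i


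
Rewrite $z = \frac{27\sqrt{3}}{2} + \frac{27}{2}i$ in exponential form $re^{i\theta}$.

r = |z| = sqrt((27*sqrt(3)/2)^2 + (27/2)^2) = sqrt(2187/4 + 729/4) = sqrt(729) = 27
θ = arctan(b/a) = arctan(13.5/23.3827) (quadrant-adjusted) = 30° = π/6
z = 27e^(i*π/6)


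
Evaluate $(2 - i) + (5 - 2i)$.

(2 + 5) + (-1 + (-2))i = 7 - 3i


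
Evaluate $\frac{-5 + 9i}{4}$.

Divisor is real, so divide each part by 4:
= -5/4 + (9/4)i


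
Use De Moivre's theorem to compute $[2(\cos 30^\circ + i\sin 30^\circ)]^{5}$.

By De Moivre: z^n = r^n(cos(nθ) + i sin(nθ))
= 2^5(cos(5*30°) + i sin(5*30°))
= 32(cos 150° + i sin 150°)
= -16*sqrt(3) + 16i


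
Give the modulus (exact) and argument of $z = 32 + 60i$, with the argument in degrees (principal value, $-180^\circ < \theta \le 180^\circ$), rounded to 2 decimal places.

|z| = sqrt(32^2 + 60^2) = 68
arg(z) = arctan(b/a) = arctan(60/32) (quadrant-adjusted) = 61.93°


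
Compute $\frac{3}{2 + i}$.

Multiply numerator and denominator by conjugate (2 - i):
= (3)(2 - i) / (2^2 + 1^2)
= (6 - 3i) / 5
= 6/5 - (3/5)i


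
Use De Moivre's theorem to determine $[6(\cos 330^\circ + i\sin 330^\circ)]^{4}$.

By De Moivre: z^n = r^n(cos(nθ) + i sin(nθ))
= 6^4(cos(4*330°) + i sin(4*330°))
= 1296(cos 240° + i sin 240°)
= -648 - 648*sqrt(3)i


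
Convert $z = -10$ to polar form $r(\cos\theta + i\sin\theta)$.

r = |z| = sqrt(a^2 + b^2) = sqrt((-10)^2 + (0)^2) = sqrt(100 + 0) = sqrt(100) = 10
b = 0 and a < 0, so z lies on the negative real axis: θ = 180°
z = 10(cos 180° + i sin 180°)


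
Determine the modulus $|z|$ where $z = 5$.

|z| = sqrt(a^2 + b^2) = sqrt(5^2 + 0^2) = sqrt(25) = 5


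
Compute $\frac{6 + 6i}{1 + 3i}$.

Multiply numerator and denominator by conjugate (1 - 3i):
= (6 + 6i)(1 - 3i) / (1^2 + 3^2)
= (24 - 12i) / 10
Divide through by 2: (12 - 6i) / 5
= 12/5 - (6/5)i


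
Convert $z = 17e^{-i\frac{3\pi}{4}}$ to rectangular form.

a = r cos θ = 17 * -sqrt(2)/2 = -17*sqrt(2)/2
b = r sin θ = 17 * -sqrt(2)/2 = -17*sqrt(2)/2
z = -17*sqrt(2)/2 - (17*sqrt(2)/2)i


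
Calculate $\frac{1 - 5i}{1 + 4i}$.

Multiply numerator and denominator by conjugate (1 - 4i):
= (1 - 5i)(1 - 4i) / (1^2 + 4^2)
= (-19 - 9i) / 17
= -19/17 - (9/17)i


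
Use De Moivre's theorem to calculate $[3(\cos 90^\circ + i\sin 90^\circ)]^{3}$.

By De Moivre: z^n = r^n(cos(nθ) + i sin(nθ))
= 3^3(cos(3*90°) + i sin(3*90°))
= 27(cos 270° + i sin 270°)
= -27i


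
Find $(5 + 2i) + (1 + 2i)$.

(5 + 1) + (2 + 2)i = 6 + 4i


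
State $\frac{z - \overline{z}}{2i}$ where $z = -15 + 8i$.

z - conjugate(z) = 2bi
(z - conjugate(z))/(2i) = 2bi/(2i) = b = 8


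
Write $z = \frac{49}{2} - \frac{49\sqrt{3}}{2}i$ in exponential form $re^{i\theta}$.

r = |z| = sqrt((49/2)^2 + (-49*sqrt(3)/2)^2) = sqrt(2401/4 + 7203/4) = sqrt(2401) = 49
θ = arctan(b/a) = arctan(-42.4352/24.5) (quadrant-adjusted) = -60° = -π/3
z = 49e^(-i*π/3)


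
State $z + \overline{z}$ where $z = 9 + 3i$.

z + conjugate(z) = (a + bi) + (a - bi) = 2a
= 2 * 9 = 18


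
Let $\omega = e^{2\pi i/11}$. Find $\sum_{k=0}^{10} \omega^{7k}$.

Let ζ = ω^7 = e^(2πi·7/11). Since 11 ∤ 7, ζ ≠ 1.
Sum = Σ_{k=0}^{10} ζ^k = (ζ^11 - 1)/(ζ - 1) = (ω^{7·11} - 1)/(ζ - 1) = (1 - 1)/(ζ - 1) = 0


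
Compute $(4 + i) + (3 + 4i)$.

(4 + 3) + (1 + 4)i = 7 + 5i


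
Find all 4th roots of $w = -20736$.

|w| = 20736, arg(w) = 180°
Root modulus = 20736^(1/4) = 12
Root arguments: θ_k = (180° + 360°k)/4 for k = 0, 1, ..., 3
Roots: 6*sqrt(2) + 6*sqrt(2)i, -6*sqrt(2) + 6*sqrt(2)i, -6*sqrt(2) - 6*sqrt(2)i, 6*sqrt(2) - 6*sqrt(2)i


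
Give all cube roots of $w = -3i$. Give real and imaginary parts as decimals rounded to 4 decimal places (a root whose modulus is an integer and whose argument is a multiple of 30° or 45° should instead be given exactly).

|w| = 3, arg(w) = 270°
Root modulus = 3^(1/3) ≈ 1.442250
Root arguments: θ_k = (270° + 360°k)/3 for k = 0, 1, ..., 2
Compute each root as (root modulus)(cos θ_k + i sin θ_k) using full-precision intermediates, then round to 4 decimal places.
Roots: 1.4422i, -1.2490 - 0.7211i, 1.2490 - 0.7211i


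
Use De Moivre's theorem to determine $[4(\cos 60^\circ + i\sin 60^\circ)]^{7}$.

By De Moivre: z^n = r^n(cos(nθ) + i sin(nθ))
= 4^7(cos(7*60°) + i sin(7*60°))
= 16384(cos 60° + i sin 60°)
= 8192 + 8192*sqrt(3)i


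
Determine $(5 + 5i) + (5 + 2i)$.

(5 + 5) + (5 + 2)i = 10 + 7i


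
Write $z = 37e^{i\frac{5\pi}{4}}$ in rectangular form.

a = r cos θ = 37 * -sqrt(2)/2 = -37*sqrt(2)/2
b = r sin θ = 37 * -sqrt(2)/2 = -37*sqrt(2)/2
z = -37*sqrt(2)/2 - (37*sqrt(2)/2)i


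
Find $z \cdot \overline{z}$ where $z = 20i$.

z * conjugate(z) = |z|^2 = a^2 + b^2
= 0^2 + 20^2 = 400


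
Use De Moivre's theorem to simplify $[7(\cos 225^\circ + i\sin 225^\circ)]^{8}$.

By De Moivre: z^n = r^n(cos(nθ) + i sin(nθ))
= 7^8(cos(8*225°) + i sin(8*225°))
= 5764801(cos 0° + i sin 0°)
= 5764801


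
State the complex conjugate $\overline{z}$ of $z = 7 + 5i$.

If z = a + bi, then conjugate(z) = a - bi
conjugate(7 + 5i) = 7 - 5i


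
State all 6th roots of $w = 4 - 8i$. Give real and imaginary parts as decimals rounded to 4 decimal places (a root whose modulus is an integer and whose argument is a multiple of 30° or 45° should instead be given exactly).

|w| = sqrt(80) ≈ 8.944272, arg(w) ≈ 296.565051°
Root modulus = sqrt(80)^(1/6) ≈ 1.440757
Root arguments: θ_k = (arg(w) + 360°k)/6 for k = 0, 1, ..., 5
Compute each root as (root modulus)(cos θ_k + i sin θ_k) using full-precision intermediates, then round to 4 decimal places.
Roots: 0.9371 + 1.0944i, -0.4792 + 1.3587i, -1.4163 + 0.2643i, -0.9371 - 1.0944i, 0.4792 - 1.3587i, 1.4163 - 0.2643i


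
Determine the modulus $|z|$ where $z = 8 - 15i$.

|z| = sqrt(a^2 + b^2) = sqrt(8^2 + (-15)^2) = sqrt(289) = 17


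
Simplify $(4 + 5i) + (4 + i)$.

(4 + 4) + (5 + 1)i = 8 + 6i


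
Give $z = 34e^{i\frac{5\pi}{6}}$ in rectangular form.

a = r cos θ = 34 * -sqrt(3)/2 = -17*sqrt(3)
b = r sin θ = 34 * 1/2 = 17
z = -17*sqrt(3) + 17i


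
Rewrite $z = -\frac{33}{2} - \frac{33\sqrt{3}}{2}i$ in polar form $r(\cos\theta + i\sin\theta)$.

r = |z| = sqrt(a^2 + b^2) = sqrt((-33/2)^2 + (-33*sqrt(3)/2)^2) = sqrt(1089/4 + 3267/4) = sqrt(1089) = 33
θ = arctan(b/a) = arctan(-28.5788/-16.5) (quadrant-adjusted) = 240°
z = 33(cos 240° + i sin 240°)


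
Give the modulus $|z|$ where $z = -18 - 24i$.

|z| = sqrt(a^2 + b^2) = sqrt((-18)^2 + (-24)^2) = sqrt(900) = 30


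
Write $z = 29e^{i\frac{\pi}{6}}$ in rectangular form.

a = r cos θ = 29 * sqrt(3)/2 = 29*sqrt(3)/2
b = r sin θ = 29 * 1/2 = 29/2
z = 29*sqrt(3)/2 + (29/2)i


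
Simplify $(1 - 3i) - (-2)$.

(1 - (-2)) + (-3 - 0)i = 3 - 3i


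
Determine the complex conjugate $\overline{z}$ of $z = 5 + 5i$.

If z = a + bi, then conjugate(z) = a - bi
conjugate(5 + 5i) = 5 - 5i


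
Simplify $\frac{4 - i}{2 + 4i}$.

Multiply numerator and denominator by conjugate (2 - 4i):
= (4 - i)(2 - 4i) / (2^2 + 4^2)
= (4 - 18i) / 20
Divide through by 2: (2 - 9i) / 10
= 1/5 - (9/10)i


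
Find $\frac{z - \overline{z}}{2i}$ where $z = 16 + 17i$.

z - conjugate(z) = 2bi
(z - conjugate(z))/(2i) = 2bi/(2i) = b = 17


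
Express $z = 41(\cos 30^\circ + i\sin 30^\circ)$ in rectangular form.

a = r cos θ = 41 * sqrt(3)/2 = 41*sqrt(3)/2
b = r sin θ = 41 * 1/2 = 41/2
z = 41*sqrt(3)/2 + (41/2)i


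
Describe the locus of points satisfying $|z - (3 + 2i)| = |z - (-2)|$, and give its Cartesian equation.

|z - z1| = |z - z2| means z is equidistant from z1 and z2,
i.e. the perpendicular bisector of the segment from (3, 2) to (-2, 0) (midpoint (1/2, 1)).
With z = x + yi, square both sides:
(x - 3)^2 + (y - 2)^2 = (x - (-2))^2 + (y - 0)^2
The x^2 and y^2 terms cancel: -10x + (-4)y = 4 - 13 = -9
Simplify: 10x + 4y = 9
Locus: Perpendicular bisector of the segment from (3, 2) to (-2, 0): the line 10x + 4y = 9


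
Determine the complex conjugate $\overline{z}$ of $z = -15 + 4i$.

If z = a + bi, then conjugate(z) = a - bi
conjugate(-15 + 4i) = -15 - 4i


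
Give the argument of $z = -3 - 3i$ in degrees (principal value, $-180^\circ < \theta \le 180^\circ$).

θ = arctan(b/a) = arctan(-3/-3) (quadrant-adjusted) = -135°


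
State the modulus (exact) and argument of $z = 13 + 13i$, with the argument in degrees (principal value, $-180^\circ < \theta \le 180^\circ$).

|z| = sqrt(13^2 + 13^2) = sqrt(338)
arg(z) = arctan(b/a) = arctan(13/13) (quadrant-adjusted) = 45°


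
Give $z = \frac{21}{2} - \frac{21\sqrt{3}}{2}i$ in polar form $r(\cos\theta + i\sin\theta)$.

r = |z| = sqrt(a^2 + b^2) = sqrt((21/2)^2 + (-21*sqrt(3)/2)^2) = sqrt(441/4 + 1323/4) = sqrt(441) = 21
θ = arctan(b/a) = arctan(-18.1865/10.5) (quadrant-adjusted) = 300°
z = 21(cos 300° + i sin 300°)


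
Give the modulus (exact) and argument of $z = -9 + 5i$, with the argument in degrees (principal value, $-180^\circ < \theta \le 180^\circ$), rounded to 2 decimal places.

|z| = sqrt((-9)^2 + 5^2) = sqrt(106)
arg(z) = arctan(b/a) = arctan(5/-9) (quadrant-adjusted) = 150.95°


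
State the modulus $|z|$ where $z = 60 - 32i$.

|z| = sqrt(a^2 + b^2) = sqrt(60^2 + (-32)^2) = sqrt(4624) = 68


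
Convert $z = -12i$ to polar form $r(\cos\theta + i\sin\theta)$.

r = |z| = sqrt(a^2 + b^2) = sqrt((0)^2 + (-12)^2) = sqrt(0 + 144) = sqrt(144) = 12
a = 0 and b < 0, so z lies on the negative imaginary axis: θ = 270°
z = 12(cos 270° + i sin 270°)


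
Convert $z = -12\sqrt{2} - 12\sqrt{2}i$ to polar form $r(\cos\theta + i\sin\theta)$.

r = |z| = sqrt(a^2 + b^2) = sqrt((-12*sqrt(2))^2 + (-12*sqrt(2))^2) = sqrt(288 + 288) = sqrt(576) = 24
θ = arctan(b/a) = arctan(-16.9706/-16.9706) (quadrant-adjusted) = 225°
z = 24(cos 225° + i sin 225°)


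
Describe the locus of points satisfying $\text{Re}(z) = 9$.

Re(z) = x where z = x + yi; the equation x = 9 is satisfied by all points with that x-coordinate
Locus: Vertical line x = 9


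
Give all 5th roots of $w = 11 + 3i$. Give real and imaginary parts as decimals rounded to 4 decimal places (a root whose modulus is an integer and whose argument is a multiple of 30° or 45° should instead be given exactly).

|w| = sqrt(130) ≈ 11.401754, arg(w) ≈ 15.255119°
Root modulus = sqrt(130)^(1/5) ≈ 1.627025
Root arguments: θ_k = (arg(w) + 360°k)/5 for k = 0, 1, ..., 4
Compute each root as (root modulus)(cos θ_k + i sin θ_k) using full-precision intermediates, then round to 4 decimal places.
Roots: 1.6247 + 0.0866i, 0.4197 + 1.5720i, -1.3653 + 0.8849i, -1.2635 - 1.0250i, 0.5844 - 1.5184i


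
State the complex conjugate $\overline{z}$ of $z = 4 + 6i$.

If z = a + bi, then conjugate(z) = a - bi
conjugate(4 + 6i) = 4 - 6i


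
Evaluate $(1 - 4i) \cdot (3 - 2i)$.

(a1*a2 - b1*b2) + (a1*b2 + b1*a2)i
= (3 - 8) + (-2 + (-12))i
= -5 - 14i


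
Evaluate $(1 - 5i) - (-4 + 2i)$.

(1 - (-4)) + (-5 - 2)i = 5 - 7i


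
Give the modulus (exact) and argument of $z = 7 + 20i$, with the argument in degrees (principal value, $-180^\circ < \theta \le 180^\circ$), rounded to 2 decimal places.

|z| = sqrt(7^2 + 20^2) = sqrt(449)
arg(z) = arctan(b/a) = arctan(20/7) (quadrant-adjusted) = 70.71°


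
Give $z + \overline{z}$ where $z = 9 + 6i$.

z + conjugate(z) = (a + bi) + (a - bi) = 2a
= 2 * 9 = 18


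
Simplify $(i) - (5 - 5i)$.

(0 - 5) + (1 - (-5))i = -5 + 6i


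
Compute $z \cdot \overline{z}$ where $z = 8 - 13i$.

z * conjugate(z) = |z|^2 = a^2 + b^2
= 8^2 + (-13)^2 = 233


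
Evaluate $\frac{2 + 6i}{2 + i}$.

Multiply numerator and denominator by conjugate (2 - i):
= (2 + 6i)(2 - i) / (2^2 + 1^2)
= (10 + 10i) / 5
= 2 + 2i


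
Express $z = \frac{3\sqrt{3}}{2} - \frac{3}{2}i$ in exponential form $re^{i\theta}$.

r = |z| = sqrt((3*sqrt(3)/2)^2 + (-3/2)^2) = sqrt(27/4 + 9/4) = sqrt(9) = 3
θ = arctan(b/a) = arctan(-1.5/2.5981) (quadrant-adjusted) = -30° = -π/6
z = 3e^(-i*π/6)


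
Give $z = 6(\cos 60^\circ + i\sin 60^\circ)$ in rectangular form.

a = r cos θ = 6 * 1/2 = 3
b = r sin θ = 6 * sqrt(3)/2 = 3*sqrt(3)
z = 3 + 3*sqrt(3)i


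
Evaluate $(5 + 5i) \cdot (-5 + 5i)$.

(a1*a2 - b1*b2) + (a1*b2 + b1*a2)i
= (-25 - 25) + (25 + (-25))i
= -50


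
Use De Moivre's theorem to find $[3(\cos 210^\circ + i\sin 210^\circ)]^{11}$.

By De Moivre: z^n = r^n(cos(nθ) + i sin(nθ))
= 3^11(cos(11*210°) + i sin(11*210°))
= 177147(cos 150° + i sin 150°)
= -177147*sqrt(3)/2 + (177147/2)i


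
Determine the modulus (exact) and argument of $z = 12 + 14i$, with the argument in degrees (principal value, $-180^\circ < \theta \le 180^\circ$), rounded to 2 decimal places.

|z| = sqrt(12^2 + 14^2) = sqrt(340)
arg(z) = arctan(b/a) = arctan(14/12) (quadrant-adjusted) = 49.40°


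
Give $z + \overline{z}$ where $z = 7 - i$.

z + conjugate(z) = (a + bi) + (a - bi) = 2a
= 2 * 7 = 14


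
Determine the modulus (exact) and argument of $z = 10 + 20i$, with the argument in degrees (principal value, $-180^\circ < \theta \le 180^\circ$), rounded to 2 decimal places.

|z| = sqrt(10^2 + 20^2) = sqrt(500)
arg(z) = arctan(b/a) = arctan(20/10) (quadrant-adjusted) = 63.43°


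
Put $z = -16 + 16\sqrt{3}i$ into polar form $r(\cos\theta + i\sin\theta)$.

r = |z| = sqrt(a^2 + b^2) = sqrt((-16)^2 + (16*sqrt(3))^2) = sqrt(256 + 768) = sqrt(1024) = 32
θ = arctan(b/a) = arctan(27.7128/-16) (quadrant-adjusted) = 120°
z = 32(cos 120° + i sin 120°)


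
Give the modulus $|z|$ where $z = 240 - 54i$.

|z| = sqrt(a^2 + b^2) = sqrt(240^2 + (-54)^2) = sqrt(60516) = 246


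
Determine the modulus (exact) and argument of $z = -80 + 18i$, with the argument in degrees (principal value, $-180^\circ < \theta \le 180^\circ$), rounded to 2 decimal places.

|z| = sqrt((-80)^2 + 18^2) = 82
arg(z) = arctan(b/a) = arctan(18/-80) (quadrant-adjusted) = 167.32°


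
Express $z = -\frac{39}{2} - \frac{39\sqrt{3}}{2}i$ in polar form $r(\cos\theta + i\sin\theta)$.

r = |z| = sqrt(a^2 + b^2) = sqrt((-39/2)^2 + (-39*sqrt(3)/2)^2) = sqrt(1521/4 + 4563/4) = sqrt(1521) = 39
θ = arctan(b/a) = arctan(-33.775/-19.5) (quadrant-adjusted) = 240°
z = 39(cos 240° + i sin 240°)


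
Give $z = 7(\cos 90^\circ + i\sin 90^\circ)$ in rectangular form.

a = r cos θ = 7 * 0 = 0
b = r sin θ = 7 * 1 = 7
z = 7i


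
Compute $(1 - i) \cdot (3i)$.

(a1*a2 - b1*b2) + (a1*b2 + b1*a2)i
= (0 - (-3)) + (3 + 0)i
= 3 + 3i


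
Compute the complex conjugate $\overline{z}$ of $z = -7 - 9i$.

If z = a + bi, then conjugate(z) = a - bi
conjugate(-7 - 9i) = -7 + 9i


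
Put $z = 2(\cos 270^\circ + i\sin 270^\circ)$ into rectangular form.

a = r cos θ = 2 * 0 = 0
b = r sin θ = 2 * -1 = -2
z = -2i


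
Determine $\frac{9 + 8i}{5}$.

Divisor is real, so divide each part by 5:
= 9/5 + (8/5)i


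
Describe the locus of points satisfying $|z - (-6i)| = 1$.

|z - z0| = r describes a circle centered at z0 with radius r
Here z0 = -6i and r = 1
Locus: Circle centered at (0, -6) with radius 1


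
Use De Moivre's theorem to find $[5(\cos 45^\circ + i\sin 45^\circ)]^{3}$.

By De Moivre: z^n = r^n(cos(nθ) + i sin(nθ))
= 5^3(cos(3*45°) + i sin(3*45°))
= 125(cos 135° + i sin 135°)
= -125*sqrt(2)/2 + (125*sqrt(2)/2)i


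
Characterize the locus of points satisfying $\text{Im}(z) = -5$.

Im(z) = y where z = x + yi; the equation y = -5 is satisfied by all points with that y-coordinate
Locus: Horizontal line y = -5


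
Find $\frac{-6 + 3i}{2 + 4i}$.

Multiply numerator and denominator by conjugate (2 - 4i):
= (-6 + 3i)(2 - 4i) / (2^2 + 4^2)
= (30i) / 20
Divide through by 10: (3i) / 2
= 0 + (3/2)i


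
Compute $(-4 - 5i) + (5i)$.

(-4 + 0) + (-5 + 5)i = -4


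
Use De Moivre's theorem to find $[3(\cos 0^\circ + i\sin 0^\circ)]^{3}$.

By De Moivre: z^n = r^n(cos(nθ) + i sin(nθ))
= 3^3(cos(3*0°) + i sin(3*0°))
= 27(cos 0° + i sin 0°)
= 27


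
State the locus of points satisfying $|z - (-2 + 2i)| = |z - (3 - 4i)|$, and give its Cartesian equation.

|z - z1| = |z - z2| means z is equidistant from z1 and z2,
i.e. the perpendicular bisector of the segment from (-2, 2) to (3, -4) (midpoint (1/2, -1)).
With z = x + yi, square both sides:
(x - (-2))^2 + (y - 2)^2 = (x - 3)^2 + (y - (-4))^2
The x^2 and y^2 terms cancel: 10x + (-12)y = 25 - 8 = 17
Simplify: 10x - 12y = 17
Locus: Perpendicular bisector of the segment from (-2, 2) to (3, -4): the line 10x - 12y = 17


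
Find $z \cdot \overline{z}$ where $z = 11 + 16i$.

z * conjugate(z) = |z|^2 = a^2 + b^2
= 11^2 + 16^2 = 377


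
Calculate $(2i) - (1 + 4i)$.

(0 - 1) + (2 - 4)i = -1 - 2i


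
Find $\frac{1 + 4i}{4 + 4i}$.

Multiply numerator and denominator by conjugate (4 - 4i):
= (1 + 4i)(4 - 4i) / (4^2 + 4^2)
= (20 + 12i) / 32
Divide through by 4: (5 + 3i) / 8
= 5/8 + (3/8)i


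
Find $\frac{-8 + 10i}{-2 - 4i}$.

Multiply numerator and denominator by conjugate (-2 + 4i):
= (-8 + 10i)(-2 + 4i) / ((-2)^2 + (-4)^2)
= (-24 - 52i) / 20
Divide through by 4: (-6 - 13i) / 5
= -6/5 - (13/5)i


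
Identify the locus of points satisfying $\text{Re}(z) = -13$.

Re(z) = x where z = x + yi; the equation x = -13 is satisfied by all points with that x-coordinate
Locus: Vertical line x = -13


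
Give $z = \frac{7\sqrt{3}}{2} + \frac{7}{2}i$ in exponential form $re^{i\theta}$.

r = |z| = sqrt((7*sqrt(3)/2)^2 + (7/2)^2) = sqrt(147/4 + 49/4) = sqrt(49) = 7
θ = arctan(b/a) = arctan(3.5/6.0622) (quadrant-adjusted) = 30° = π/6
z = 7e^(i*π/6)


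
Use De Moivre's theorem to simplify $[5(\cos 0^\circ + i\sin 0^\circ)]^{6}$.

By De Moivre: z^n = r^n(cos(nθ) + i sin(nθ))
= 5^6(cos(6*0°) + i sin(6*0°))
= 15625(cos 0° + i sin 0°)
= 15625


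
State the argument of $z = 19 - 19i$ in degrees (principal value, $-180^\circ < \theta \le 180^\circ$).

θ = arctan(b/a) = arctan(-19/19) (quadrant-adjusted) = -45°


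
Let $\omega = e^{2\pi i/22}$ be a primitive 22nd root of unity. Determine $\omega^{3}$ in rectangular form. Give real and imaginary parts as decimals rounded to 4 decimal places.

ω^3 = e^(2πi·3/22) = e^(i·3π/11)
= cos(3π/11) + i sin(3π/11)
= 0.6549 + 0.7557i


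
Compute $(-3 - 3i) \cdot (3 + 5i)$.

(a1*a2 - b1*b2) + (a1*b2 + b1*a2)i
= (-9 - (-15)) + (-15 + (-9))i
= 6 - 24i


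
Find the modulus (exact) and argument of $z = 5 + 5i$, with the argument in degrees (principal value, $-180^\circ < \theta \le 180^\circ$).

|z| = sqrt(5^2 + 5^2) = sqrt(50)
arg(z) = arctan(b/a) = arctan(5/5) (quadrant-adjusted) = 45°


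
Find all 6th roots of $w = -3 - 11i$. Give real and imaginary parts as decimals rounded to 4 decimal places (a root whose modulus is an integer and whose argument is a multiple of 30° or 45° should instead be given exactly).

|w| = sqrt(130) ≈ 11.401754, arg(w) ≈ 254.744881°
Root modulus = sqrt(130)^(1/6) ≈ 1.500244
Root arguments: θ_k = (arg(w) + 360°k)/6 for k = 0, 1, ..., 5
Compute each root as (root modulus)(cos θ_k + i sin θ_k) using full-precision intermediates, then round to 4 decimal places.
Roots: 1.1068 + 1.0127i, -0.3236 + 1.4649i, -1.4305 + 0.4522i, -1.1068 - 1.0127i, 0.3236 - 1.4649i, 1.4305 - 0.4522i


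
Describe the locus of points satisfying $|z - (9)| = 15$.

|z - z0| = r describes a circle centered at z0 with radius r
Here z0 = 9 and r = 15
Locus: Circle centered at (9, 0) with radius 15


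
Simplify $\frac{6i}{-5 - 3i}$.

Multiply numerator and denominator by conjugate (-5 + 3i):
= (6i)(-5 + 3i) / ((-5)^2 + (-3)^2)
= (-18 - 30i) / 34
Divide through by 2: (-9 - 15i) / 17
= -9/17 - (15/17)i


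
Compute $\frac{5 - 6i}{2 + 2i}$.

Multiply numerator and denominator by conjugate (2 - 2i):
= (5 - 6i)(2 - 2i) / (2^2 + 2^2)
= (-2 - 22i) / 8
Divide through by 2: (-1 - 11i) / 4
= -1/4 - (11/4)i


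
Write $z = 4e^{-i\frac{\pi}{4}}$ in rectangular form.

a = r cos θ = 4 * sqrt(2)/2 = 2*sqrt(2)
b = r sin θ = 4 * -sqrt(2)/2 = -2*sqrt(2)
z = 2*sqrt(2) - 2*sqrt(2)i


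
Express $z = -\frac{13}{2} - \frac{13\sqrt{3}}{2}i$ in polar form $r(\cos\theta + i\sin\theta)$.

r = |z| = sqrt(a^2 + b^2) = sqrt((-13/2)^2 + (-13*sqrt(3)/2)^2) = sqrt(169/4 + 507/4) = sqrt(169) = 13
θ = arctan(b/a) = arctan(-11.2583/-6.5) (quadrant-adjusted) = 240°
z = 13(cos 240° + i sin 240°)


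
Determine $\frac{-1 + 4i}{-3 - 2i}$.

Multiply numerator and denominator by conjugate (-3 + 2i):
= (-1 + 4i)(-3 + 2i) / ((-3)^2 + (-2)^2)
= (-5 - 14i) / 13
= -5/13 - (14/13)i


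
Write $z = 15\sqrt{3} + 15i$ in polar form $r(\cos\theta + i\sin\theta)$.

r = |z| = sqrt(a^2 + b^2) = sqrt((15*sqrt(3))^2 + (15)^2) = sqrt(675 + 225) = sqrt(900) = 30
θ = arctan(b/a) = arctan(15/25.9808) (quadrant-adjusted) = 30°
z = 30(cos 30° + i sin 30°)


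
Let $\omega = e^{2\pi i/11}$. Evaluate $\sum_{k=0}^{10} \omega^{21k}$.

Let ζ = ω^21 = e^(2πi·21/11). Since 11 ∤ 21, ζ ≠ 1.
Sum = Σ_{k=0}^{10} ζ^k = (ζ^11 - 1)/(ζ - 1) = (ω^{21·11} - 1)/(ζ - 1) = (1 - 1)/(ζ - 1) = 0


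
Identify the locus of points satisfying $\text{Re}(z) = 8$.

Re(z) = x where z = x + yi; the equation x = 8 is satisfied by all points with that x-coordinate
Locus: Vertical line x = 8


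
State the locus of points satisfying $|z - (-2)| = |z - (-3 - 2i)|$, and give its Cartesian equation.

|z - z1| = |z - z2| means z is equidistant from z1 and z2,
i.e. the perpendicular bisector of the segment from (-2, 0) to (-3, -2) (midpoint (-5/2, -1)).
With z = x + yi, square both sides:
(x - (-2))^2 + (y - 0)^2 = (x - (-3))^2 + (y - (-2))^2
The x^2 and y^2 terms cancel: -2x + (-4)y = 13 - 4 = 9
Simplify: 2x + 4y = -9
Locus: Perpendicular bisector of the segment from (-2, 0) to (-3, -2): the line 2x + 4y = -9


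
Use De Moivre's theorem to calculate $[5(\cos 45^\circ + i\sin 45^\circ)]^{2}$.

By De Moivre: z^n = r^n(cos(nθ) + i sin(nθ))
= 5^2(cos(2*45°) + i sin(2*45°))
= 25(cos 90° + i sin 90°)
= 25i


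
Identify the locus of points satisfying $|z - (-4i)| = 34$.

|z - z0| = r describes a circle centered at z0 with radius r
Here z0 = -4i and r = 34
Locus: Circle centered at (0, -4) with radius 34


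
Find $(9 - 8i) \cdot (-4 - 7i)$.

(a1*a2 - b1*b2) + (a1*b2 + b1*a2)i
= (-36 - 56) + (-63 + 32)i
= -92 - 31i


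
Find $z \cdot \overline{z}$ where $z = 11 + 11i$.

z * conjugate(z) = |z|^2 = a^2 + b^2
= 11^2 + 11^2 = 242


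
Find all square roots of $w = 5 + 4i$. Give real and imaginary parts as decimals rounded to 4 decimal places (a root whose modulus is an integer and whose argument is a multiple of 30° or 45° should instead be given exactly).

|w| = sqrt(41) ≈ 6.403124, arg(w) ≈ 38.659808°
Root modulus = sqrt(41)^(1/2) ≈ 2.530440
Root arguments: θ_k = (arg(w) + 360°k)/2 for k = 0, 1, ..., 1
Compute each root as (root modulus)(cos θ_k + i sin θ_k) using full-precision intermediates, then round to 4 decimal places.
Roots: 2.3878 + 0.8376i, -2.3878 - 0.8376i


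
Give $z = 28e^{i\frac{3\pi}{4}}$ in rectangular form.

a = r cos θ = 28 * -sqrt(2)/2 = -14*sqrt(2)
b = r sin θ = 28 * sqrt(2)/2 = 14*sqrt(2)
z = -14*sqrt(2) + 14*sqrt(2)i


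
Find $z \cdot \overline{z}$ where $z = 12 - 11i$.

z * conjugate(z) = |z|^2 = a^2 + b^2
= 12^2 + (-11)^2 = 265


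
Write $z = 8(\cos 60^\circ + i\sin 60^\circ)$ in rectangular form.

a = r cos θ = 8 * 1/2 = 4
b = r sin θ = 8 * sqrt(3)/2 = 4*sqrt(3)
z = 4 + 4*sqrt(3)i


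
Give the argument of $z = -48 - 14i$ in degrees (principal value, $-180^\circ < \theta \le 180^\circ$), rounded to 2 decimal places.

θ = arctan(b/a) = arctan(-14/-48) (quadrant-adjusted) = -163.74°


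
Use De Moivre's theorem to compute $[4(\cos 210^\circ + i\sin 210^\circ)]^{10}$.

By De Moivre: z^n = r^n(cos(nθ) + i sin(nθ))
= 4^10(cos(10*210°) + i sin(10*210°))
= 1048576(cos 300° + i sin 300°)
= 524288 - 524288*sqrt(3)i


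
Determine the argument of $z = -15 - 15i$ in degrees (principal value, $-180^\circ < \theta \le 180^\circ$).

θ = arctan(b/a) = arctan(-15/-15) (quadrant-adjusted) = -135°
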